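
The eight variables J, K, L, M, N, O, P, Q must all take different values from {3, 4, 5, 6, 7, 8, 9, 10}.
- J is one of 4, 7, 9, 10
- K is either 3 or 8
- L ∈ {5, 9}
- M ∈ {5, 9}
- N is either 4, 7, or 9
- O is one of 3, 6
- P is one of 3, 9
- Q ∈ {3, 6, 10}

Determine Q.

Among the 8 variables, 8 fits only K (and all 8 values in {3, 4, 5, 6, 7, 8, 9, 10} must be used), so K = 8.
The 2 variables L and M are confined to {5, 9}, which locks those values in; drop them from J, N, P.
P must be 3 (only option left). So O, Q can't be 3.
O must be 6 (only option left). Strike 6 from Q.
So Q = 10.

10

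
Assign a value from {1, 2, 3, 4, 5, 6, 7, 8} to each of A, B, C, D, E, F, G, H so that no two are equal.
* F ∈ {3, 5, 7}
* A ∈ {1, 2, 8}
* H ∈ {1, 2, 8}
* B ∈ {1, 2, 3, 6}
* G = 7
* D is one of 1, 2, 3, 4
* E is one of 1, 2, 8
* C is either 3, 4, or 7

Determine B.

G's domain is down to {7}, so G = 7. So C, F can't be 7.
Among the 7 still-open variables, 5 fits only F (and all 7 values in {1, 2, 3, 4, 5, 6, 8} must be used), so F = 5.
Among the 6 still-open variables, 6 fits only B (and all 6 values in {1, 2, 3, 4, 6, 8} must be used), so B = 6.

6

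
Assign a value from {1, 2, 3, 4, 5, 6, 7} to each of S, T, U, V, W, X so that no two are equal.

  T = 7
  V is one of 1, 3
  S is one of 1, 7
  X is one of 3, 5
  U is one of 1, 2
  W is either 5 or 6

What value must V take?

3

T must be 7 (only option left). Eliminate 7 elsewhere: S.
S has just one choice, so S = 1. Eliminate 1 elsewhere: U, V.
So V = 3.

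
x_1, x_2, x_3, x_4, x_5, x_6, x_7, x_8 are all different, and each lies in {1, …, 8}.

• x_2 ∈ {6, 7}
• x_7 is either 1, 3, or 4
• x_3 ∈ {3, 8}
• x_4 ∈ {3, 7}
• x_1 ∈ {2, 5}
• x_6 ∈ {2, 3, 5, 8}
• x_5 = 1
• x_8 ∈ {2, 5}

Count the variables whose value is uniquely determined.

x_5's domain is down to {1}, so x_5 = 1. Strike 1 from x_7.
Among the 7 still-open variables, 4 fits only x_7 (and all 7 values in {2, 3, 4, 5, 6, 7, 8} must be used), so x_7 = 4.
The 6 still-open variables together cover exactly {2, 3, 5, 6, 7, 8} — 6 values for 6 variables — and 6 appears only in x_2's list, so x_2 = 6.
The 5 still-open variables together cover exactly {2, 3, 5, 7, 8} — 5 values for 5 variables — and 7 appears only in x_4's list, so x_4 = 7.
The 2 variables x_1 and x_8 are confined to {2, 5}, which locks those values in; drop them from x_6.
Determined: x_2=6, x_4=7, x_5=1, x_7=4. The other variables each still have more than one consistent value. That makes 4.

4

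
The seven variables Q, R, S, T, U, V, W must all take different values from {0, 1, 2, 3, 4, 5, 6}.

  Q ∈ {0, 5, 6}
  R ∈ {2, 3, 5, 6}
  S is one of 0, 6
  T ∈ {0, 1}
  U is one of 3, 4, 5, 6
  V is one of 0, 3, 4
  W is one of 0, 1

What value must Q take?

The 7 variables together cover exactly {0, 1, 2, 3, 4, 5, 6} — 7 values for 7 variables — and 2 appears only in R's list, so R = 2.
T and W share exactly the 2 values {0, 1}; by pigeonhole those values go to them, so strike 0, 1 from Q, S, V.
S's domain is down to {6}, so S = 6. Strike 6 from Q, U.
So Q = 5.

5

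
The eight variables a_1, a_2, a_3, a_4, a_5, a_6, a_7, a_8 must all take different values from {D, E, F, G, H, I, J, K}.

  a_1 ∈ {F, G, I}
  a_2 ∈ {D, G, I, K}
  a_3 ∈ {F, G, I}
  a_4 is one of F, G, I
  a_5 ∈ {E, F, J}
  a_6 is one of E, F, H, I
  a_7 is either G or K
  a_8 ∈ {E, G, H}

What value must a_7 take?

K

The 8 variables draw from only 8 values {D, E, F, G, H, I, J, K}, so each is used; only a_2 can be D, hence a_2 = D.
The 7 still-open variables together cover exactly {E, F, G, H, I, J, K} — 7 values for 7 variables — and J appears only in a_5's list, so a_5 = J.
Among the 6 still-open variables, K fits only a_7 (and all 6 values in {E, F, G, H, I, K} must be used), so a_7 = K.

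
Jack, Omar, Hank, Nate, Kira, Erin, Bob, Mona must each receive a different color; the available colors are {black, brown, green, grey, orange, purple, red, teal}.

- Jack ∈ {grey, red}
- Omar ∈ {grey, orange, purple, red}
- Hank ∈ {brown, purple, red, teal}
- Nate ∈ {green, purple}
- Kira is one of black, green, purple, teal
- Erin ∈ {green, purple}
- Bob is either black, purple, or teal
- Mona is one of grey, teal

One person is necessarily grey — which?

The 8 variables together cover exactly {black, brown, green, grey, orange, purple, red, teal} — 8 values for 8 variables — and brown appears only in Hank's list, so Hank = brown.
Among the 7 still-open variables, orange fits only Omar (and all 7 values in {black, green, grey, orange, purple, red, teal} must be used), so Omar = orange.
The 6 still-open variables together cover exactly {black, green, grey, purple, red, teal} — 6 values for 6 variables — and red appears only in Jack's list, so Jack = red.
Among the 5 still-open variables, grey fits only Mona (and all 5 values in {black, green, grey, purple, teal} must be used), so Mona = grey.

Mona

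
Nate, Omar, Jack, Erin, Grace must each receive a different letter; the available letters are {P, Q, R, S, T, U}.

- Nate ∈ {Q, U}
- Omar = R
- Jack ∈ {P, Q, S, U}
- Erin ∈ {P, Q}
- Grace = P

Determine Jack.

Omar must be R (only option left).
That leaves Grace = P. So Jack, Erin can't be P.
Erin has just one choice, so Erin = Q. Eliminate Q elsewhere: Nate, Jack.
Nate has just one choice, so Nate = U. Strike U from Jack.
So Jack = S.

S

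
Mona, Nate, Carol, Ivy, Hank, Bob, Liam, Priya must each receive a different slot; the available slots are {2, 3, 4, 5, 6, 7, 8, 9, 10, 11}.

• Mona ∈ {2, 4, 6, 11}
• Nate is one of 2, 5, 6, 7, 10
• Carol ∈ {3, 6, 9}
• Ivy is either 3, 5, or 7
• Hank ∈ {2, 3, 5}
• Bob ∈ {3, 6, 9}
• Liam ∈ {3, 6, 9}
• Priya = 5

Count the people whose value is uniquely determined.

4

Priya must be 5 (only option left). So Nate, Ivy, Hank can't be 5.
The 3 variables Carol, Bob, Liam are confined to {3, 6, 9}, which locks those values in; drop them from Mona, Nate, Ivy, Hank.
Ivy must be 7 (only option left). So Nate can't be 7.
Hank has just one choice, so Hank = 2. Eliminate 2 elsewhere: Mona, Nate.
Nate must be 10 (only option left).
Determined: Nate=10, Ivy=7, Hank=2, Priya=5. The other people each still have more than one consistent value. That makes 4.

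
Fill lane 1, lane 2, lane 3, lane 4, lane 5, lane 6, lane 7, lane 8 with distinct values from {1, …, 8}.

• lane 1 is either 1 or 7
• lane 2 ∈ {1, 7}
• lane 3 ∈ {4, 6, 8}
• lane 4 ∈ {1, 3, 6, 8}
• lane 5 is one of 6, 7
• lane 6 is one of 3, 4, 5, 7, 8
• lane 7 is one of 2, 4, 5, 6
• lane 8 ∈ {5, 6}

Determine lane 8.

The 8 variables draw from only 8 values {1, 2, 3, 4, 5, 6, 7, 8}, so each is used; only lane 7 can be 2, hence lane 7 = 2.
The 2 variables lane 1 and lane 2 are confined to {1, 7}, which locks those values in; drop them from lane 4, lane 5, lane 6.
That leaves lane 5 = 6. So lane 3, lane 4, lane 8 can't be 6.
So lane 8 = 5.

5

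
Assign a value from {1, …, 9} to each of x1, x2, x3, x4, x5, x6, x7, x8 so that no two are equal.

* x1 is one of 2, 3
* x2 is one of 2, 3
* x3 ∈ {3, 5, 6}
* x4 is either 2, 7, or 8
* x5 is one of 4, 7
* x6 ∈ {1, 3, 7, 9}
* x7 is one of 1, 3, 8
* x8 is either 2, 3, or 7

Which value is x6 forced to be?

9

The 2 variables x1 and x2 are confined to {2, 3}, which locks those values in; drop them from x3, x4, x6, x7, x8.
x8 must be 7 (only option left). Strike 7 from x4, x5, x6.
That leaves x4 = 8. Strike 8 from x7.
That leaves x5 = 4.
x7 has just one choice, so x7 = 1. Eliminate 1 elsewhere: x6.
So x6 = 9.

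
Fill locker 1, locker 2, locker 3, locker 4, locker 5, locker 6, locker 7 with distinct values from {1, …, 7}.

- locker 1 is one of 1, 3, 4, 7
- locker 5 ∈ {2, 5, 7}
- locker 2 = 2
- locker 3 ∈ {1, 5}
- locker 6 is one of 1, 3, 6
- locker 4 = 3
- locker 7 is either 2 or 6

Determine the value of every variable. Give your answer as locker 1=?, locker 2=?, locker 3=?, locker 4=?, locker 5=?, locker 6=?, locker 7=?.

locker 1=4, locker 2=2, locker 3=5, locker 4=3, locker 5=7, locker 6=1, locker 7=6

locker 2 has just one choice, so locker 2 = 2. Strike 2 from locker 5, locker 7.
locker 4 must be 3 (only option left). Strike 3 from locker 1, locker 6.
That leaves locker 7 = 6. Eliminate 6 elsewhere: locker 6.
locker 6 must be 1 (only option left). Strike 1 from locker 1, locker 3.
That leaves locker 3 = 5. Eliminate 5 elsewhere: locker 5.
locker 5 must be 7 (only option left). So locker 1 can't be 7.
That leaves locker 1 = 4.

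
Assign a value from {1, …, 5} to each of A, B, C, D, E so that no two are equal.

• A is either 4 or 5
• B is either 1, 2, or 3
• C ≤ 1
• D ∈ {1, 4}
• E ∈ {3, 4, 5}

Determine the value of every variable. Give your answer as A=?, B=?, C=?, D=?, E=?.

A=5, B=2, C=1, D=4, E=3

C has just one choice, so C = 1. So B, D can't be 1.
D's domain is down to {4}, so D = 4. Eliminate 4 elsewhere: A, E.
That leaves A = 5. Eliminate 5 elsewhere: E.
E has just one choice, so E = 3. So B can't be 3.
That leaves B = 2.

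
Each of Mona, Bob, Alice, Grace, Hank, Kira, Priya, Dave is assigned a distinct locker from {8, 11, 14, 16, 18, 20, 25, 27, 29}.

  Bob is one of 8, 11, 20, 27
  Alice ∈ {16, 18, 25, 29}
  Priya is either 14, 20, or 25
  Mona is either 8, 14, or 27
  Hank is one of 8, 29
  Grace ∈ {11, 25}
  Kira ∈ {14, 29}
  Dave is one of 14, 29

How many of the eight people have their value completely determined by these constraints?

The 2 variables Kira and Dave are confined to {14, 29}, which locks those values in; drop them from Mona, Alice, Hank, Priya.
Hank has just one choice, so Hank = 8. Eliminate 8 elsewhere: Mona, Bob.
Mona must be 27 (only option left). Strike 27 from Bob.
The 3 variables Bob, Grace, Priya are confined to {11, 20, 25}, which locks those values in; drop them from Alice.
Determined: Mona=27, Hank=8. The other people each still have more than one consistent value. That makes 2.

2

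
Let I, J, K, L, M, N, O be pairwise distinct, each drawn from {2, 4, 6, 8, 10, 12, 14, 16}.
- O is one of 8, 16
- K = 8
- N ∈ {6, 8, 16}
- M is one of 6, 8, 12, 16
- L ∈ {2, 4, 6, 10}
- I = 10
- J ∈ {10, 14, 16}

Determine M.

I has just one choice, so I = 10. Eliminate 10 elsewhere: J, L.
K's domain is down to {8}, so K = 8. So M, N, O can't be 8.
O has just one choice, so O = 16. Eliminate 16 elsewhere: J, M, N.
J must be 14 (only option left).
That leaves N = 6. Eliminate 6 elsewhere: L, M.
So M = 12.

12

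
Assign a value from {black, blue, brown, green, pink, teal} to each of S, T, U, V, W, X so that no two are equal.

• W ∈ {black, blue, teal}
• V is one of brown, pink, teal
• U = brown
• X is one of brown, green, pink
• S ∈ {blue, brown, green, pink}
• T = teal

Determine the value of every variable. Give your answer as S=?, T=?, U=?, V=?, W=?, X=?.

S=blue, T=teal, U=brown, V=pink, W=black, X=green

T must be teal (only option left). Eliminate teal elsewhere: V, W.
U has just one choice, so U = brown. So S, V, X can't be brown.
That leaves V = pink. Remove pink from S, X.
X's domain is down to {green}, so X = green. Eliminate green elsewhere: S.
S's domain is down to {blue}, so S = blue. Remove blue from W.
W must be black (only option left).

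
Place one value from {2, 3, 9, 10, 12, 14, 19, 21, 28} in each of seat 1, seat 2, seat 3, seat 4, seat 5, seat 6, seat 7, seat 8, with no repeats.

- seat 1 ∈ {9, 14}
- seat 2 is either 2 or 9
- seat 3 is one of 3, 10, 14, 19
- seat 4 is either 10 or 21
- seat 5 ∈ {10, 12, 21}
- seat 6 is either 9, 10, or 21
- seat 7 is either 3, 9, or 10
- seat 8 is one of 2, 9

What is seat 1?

14

Among the 8 variables, 12 fits only seat 5 (and all 8 values in {2, 3, 9, 10, 12, 14, 19, 21} must be used), so seat 5 = 12.
Among the 7 still-open variables, 19 fits only seat 3 (and all 7 values in {2, 3, 9, 10, 14, 19, 21} must be used), so seat 3 = 19.
Among the 6 still-open variables, 3 fits only seat 7 (and all 6 values in {2, 3, 9, 10, 14, 21} must be used), so seat 7 = 3.
The 5 still-open variables together cover exactly {2, 9, 10, 14, 21} — 5 values for 5 variables — and 14 appears only in seat 1's list, so seat 1 = 14.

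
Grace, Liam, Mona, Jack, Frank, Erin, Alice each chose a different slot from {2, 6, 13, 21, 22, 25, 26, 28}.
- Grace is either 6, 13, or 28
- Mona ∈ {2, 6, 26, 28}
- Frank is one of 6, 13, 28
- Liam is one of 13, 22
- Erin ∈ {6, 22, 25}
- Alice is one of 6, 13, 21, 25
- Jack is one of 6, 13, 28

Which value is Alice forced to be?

21

Grace, Jack, Frank between them cover only {6, 13, 28} — a naked triple. Remove those values from Liam, Mona, Erin, Alice.
That leaves Liam = 22. So Erin can't be 22.
Erin has just one choice, so Erin = 25. Remove 25 from Alice.
So Alice = 21.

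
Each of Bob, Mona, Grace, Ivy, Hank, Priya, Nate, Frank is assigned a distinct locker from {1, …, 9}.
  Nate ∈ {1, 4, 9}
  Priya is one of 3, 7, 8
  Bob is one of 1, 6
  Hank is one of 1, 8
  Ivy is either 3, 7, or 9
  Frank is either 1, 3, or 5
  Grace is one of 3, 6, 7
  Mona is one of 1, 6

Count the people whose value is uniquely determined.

4

Among the 8 variables, 4 fits only Nate (and all 8 values in {1, 3, 4, 5, 6, 7, 8, 9} must be used), so Nate = 4.
Among the 7 still-open variables, 5 fits only Frank (and all 7 values in {1, 3, 5, 6, 7, 8, 9} must be used), so Frank = 5.
The 6 still-open variables together cover exactly {1, 3, 6, 7, 8, 9} — 6 values for 6 variables — and 9 appears only in Ivy's list, so Ivy = 9.
The 2 variables Bob and Mona are confined to {1, 6}, which locks those values in; drop them from Grace, Hank.
Hank has just one choice, so Hank = 8. Eliminate 8 elsewhere: Priya.
Determined: Ivy=9, Hank=8, Nate=4, Frank=5. The other people each still have more than one consistent value. That makes 4.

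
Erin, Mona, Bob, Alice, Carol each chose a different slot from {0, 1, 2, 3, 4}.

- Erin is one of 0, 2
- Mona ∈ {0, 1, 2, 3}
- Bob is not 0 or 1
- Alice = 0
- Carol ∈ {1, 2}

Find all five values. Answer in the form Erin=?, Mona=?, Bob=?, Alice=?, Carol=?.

Alice's domain is down to {0}, so Alice = 0. Remove 0 from Erin, Mona.
Erin must be 2 (only option left). Strike 2 from Mona, Bob, Carol.
Carol's domain is down to {1}, so Carol = 1. Strike 1 from Mona.
That leaves Mona = 3. So Bob can't be 3.
That leaves Bob = 4.

Erin=2, Mona=3, Bob=4, Alice=0, Carol=1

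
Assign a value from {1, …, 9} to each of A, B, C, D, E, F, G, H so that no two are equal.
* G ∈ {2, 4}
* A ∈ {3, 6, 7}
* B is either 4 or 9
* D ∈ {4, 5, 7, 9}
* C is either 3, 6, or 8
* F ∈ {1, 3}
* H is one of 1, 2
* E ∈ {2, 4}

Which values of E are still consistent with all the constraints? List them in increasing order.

The 2 variables E and G are confined to {2, 4}, which locks those values in; drop them from B, D, H.
B's domain is down to {9}, so B = 9. Remove 9 from D.
That leaves H = 1. Eliminate 1 elsewhere: F.
That leaves F = 3. Strike 3 from A, C.
No further eliminations apply; E can still be any of 2, 4.

2, 4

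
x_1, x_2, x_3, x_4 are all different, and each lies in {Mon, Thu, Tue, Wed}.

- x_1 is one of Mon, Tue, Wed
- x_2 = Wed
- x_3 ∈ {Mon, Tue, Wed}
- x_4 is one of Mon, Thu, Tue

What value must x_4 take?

Thu

x_2 must be Wed (only option left). So x_1, x_3 can't be Wed.
Among the 3 still-open variables, Thu fits only x_4 (and all 3 values in {Mon, Thu, Tue} must be used), so x_4 = Thu.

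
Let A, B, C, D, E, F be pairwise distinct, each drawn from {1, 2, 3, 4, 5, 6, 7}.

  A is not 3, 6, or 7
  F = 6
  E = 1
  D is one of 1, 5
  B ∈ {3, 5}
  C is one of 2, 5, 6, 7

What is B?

E must be 1 (only option left). Strike 1 from A, D.
F has just one choice, so F = 6. Eliminate 6 elsewhere: C.
D must be 5 (only option left). Remove 5 from A, B, C.
So B = 3.

3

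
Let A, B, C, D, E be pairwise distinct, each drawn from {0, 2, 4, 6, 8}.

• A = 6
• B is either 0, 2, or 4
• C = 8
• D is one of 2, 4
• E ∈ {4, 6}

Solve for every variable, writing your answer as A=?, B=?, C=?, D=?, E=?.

A=6, B=0, C=8, D=2, E=4

A must be 6 (only option left). Remove 6 from E.
C has just one choice, so C = 8.
That leaves E = 4. Eliminate 4 elsewhere: B, D.
That leaves D = 2. So B can't be 2.
B's domain is down to {0}, so B = 0.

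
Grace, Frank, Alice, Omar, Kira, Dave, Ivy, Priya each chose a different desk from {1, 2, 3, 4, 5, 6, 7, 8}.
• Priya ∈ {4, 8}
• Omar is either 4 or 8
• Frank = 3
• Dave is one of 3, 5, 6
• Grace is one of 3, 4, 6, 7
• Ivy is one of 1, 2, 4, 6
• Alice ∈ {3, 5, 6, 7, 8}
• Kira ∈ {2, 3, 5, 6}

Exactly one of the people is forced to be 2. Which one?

Frank must be 3 (only option left). Remove 3 from Grace, Alice, Kira, Dave.
Among the 7 still-open variables, 1 fits only Ivy (and all 7 values in {1, 2, 4, 5, 6, 7, 8} must be used), so Ivy = 1.
The 6 still-open variables together cover exactly {2, 4, 5, 6, 7, 8} — 6 values for 6 variables — and 2 appears only in Kira's list, so Kira = 2.

Kira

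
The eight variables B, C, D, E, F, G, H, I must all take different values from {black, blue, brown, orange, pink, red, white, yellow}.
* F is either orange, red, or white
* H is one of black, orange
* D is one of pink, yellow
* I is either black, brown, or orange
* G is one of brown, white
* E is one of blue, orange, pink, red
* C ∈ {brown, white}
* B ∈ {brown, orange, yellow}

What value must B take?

yellow

The 8 variables draw from only 8 values {black, blue, brown, orange, pink, red, white, yellow}, so each is used; only E can be blue, hence E = blue.
Among the 7 still-open variables, pink fits only D (and all 7 values in {black, brown, orange, pink, red, white, yellow} must be used), so D = pink.
The 6 still-open variables draw from only 6 values {black, brown, orange, red, white, yellow}, so each is used; only F can be red, hence F = red.
Among the 5 still-open variables, yellow fits only B (and all 5 values in {black, brown, orange, white, yellow} must be used), so B = yellow.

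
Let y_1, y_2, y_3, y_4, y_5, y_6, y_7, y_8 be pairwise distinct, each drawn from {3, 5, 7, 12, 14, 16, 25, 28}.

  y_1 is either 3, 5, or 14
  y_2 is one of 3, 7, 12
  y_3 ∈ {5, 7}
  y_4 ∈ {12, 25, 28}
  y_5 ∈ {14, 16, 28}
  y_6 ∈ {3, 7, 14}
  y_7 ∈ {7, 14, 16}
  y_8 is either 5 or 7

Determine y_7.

Among the 8 variables, 25 fits only y_4 (and all 8 values in {3, 5, 7, 12, 14, 16, 25, 28} must be used), so y_4 = 25.
The 7 still-open variables together cover exactly {3, 5, 7, 12, 14, 16, 28} — 7 values for 7 variables — and 12 appears only in y_2's list, so y_2 = 12.
The 6 still-open variables draw from only 6 values {3, 5, 7, 14, 16, 28}, so each is used; only y_5 can be 28, hence y_5 = 28.
The 5 still-open variables together cover exactly {3, 5, 7, 14, 16} — 5 values for 5 variables — and 16 appears only in y_7's list, so y_7 = 16.

16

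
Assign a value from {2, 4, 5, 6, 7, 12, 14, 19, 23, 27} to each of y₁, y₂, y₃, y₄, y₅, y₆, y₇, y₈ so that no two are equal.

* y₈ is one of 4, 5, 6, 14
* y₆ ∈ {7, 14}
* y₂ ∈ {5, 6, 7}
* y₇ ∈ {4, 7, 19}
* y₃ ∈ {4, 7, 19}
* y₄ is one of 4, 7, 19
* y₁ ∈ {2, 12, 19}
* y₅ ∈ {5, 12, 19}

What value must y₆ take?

Among the 8 variables, 2 fits only y₁ (and all 8 values in {2, 4, 5, 6, 7, 12, 14, 19} must be used), so y₁ = 2.
Among the 7 still-open variables, 12 fits only y₅ (and all 7 values in {4, 5, 6, 7, 12, 14, 19} must be used), so y₅ = 12.
y₃, y₄, y₇ share exactly the 3 values {4, 7, 19}; by pigeonhole those values go to them, so strike 4, 7, 19 from y₂, y₆, y₈.
So y₆ = 14.

14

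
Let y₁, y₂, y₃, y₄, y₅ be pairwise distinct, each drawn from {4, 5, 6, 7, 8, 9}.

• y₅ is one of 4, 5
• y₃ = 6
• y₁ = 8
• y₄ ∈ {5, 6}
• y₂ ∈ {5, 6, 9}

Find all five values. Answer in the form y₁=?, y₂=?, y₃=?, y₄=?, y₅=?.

y₁ must be 8 (only option left).
y₃ has just one choice, so y₃ = 6. Eliminate 6 elsewhere: y₂, y₄.
y₄ must be 5 (only option left). Remove 5 from y₂, y₅.
y₅ has just one choice, so y₅ = 4.
y₂ has just one choice, so y₂ = 9.

y₁=8, y₂=9, y₃=6, y₄=5, y₅=4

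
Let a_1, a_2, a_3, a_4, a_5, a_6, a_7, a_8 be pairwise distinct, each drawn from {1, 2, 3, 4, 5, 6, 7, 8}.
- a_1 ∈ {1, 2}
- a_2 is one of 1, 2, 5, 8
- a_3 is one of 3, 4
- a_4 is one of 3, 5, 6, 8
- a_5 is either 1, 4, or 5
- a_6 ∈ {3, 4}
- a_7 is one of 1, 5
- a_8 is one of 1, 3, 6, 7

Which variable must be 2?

The 8 variables together cover exactly {1, 2, 3, 4, 5, 6, 7, 8} — 8 values for 8 variables — and 7 appears only in a_8's list, so a_8 = 7.
The 7 still-open variables draw from only 7 values {1, 2, 3, 4, 5, 6, 8}, so each is used; only a_4 can be 6, hence a_4 = 6.
Among the 6 still-open variables, 8 fits only a_2 (and all 6 values in {1, 2, 3, 4, 5, 8} must be used), so a_2 = 8.
The 5 still-open variables together cover exactly {1, 2, 3, 4, 5} — 5 values for 5 variables — and 2 appears only in a_1's list, so a_1 = 2.

a_1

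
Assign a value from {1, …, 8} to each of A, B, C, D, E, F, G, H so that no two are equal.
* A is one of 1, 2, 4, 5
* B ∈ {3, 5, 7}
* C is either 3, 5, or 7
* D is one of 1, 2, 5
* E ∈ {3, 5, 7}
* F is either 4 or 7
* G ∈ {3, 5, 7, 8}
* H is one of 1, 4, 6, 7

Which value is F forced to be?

4

Among the 8 variables, 6 fits only H (and all 8 values in {1, 2, 3, 4, 5, 6, 7, 8} must be used), so H = 6.
Among the 7 still-open variables, 8 fits only G (and all 7 values in {1, 2, 3, 4, 5, 7, 8} must be used), so G = 8.
B, C, E share exactly the 3 values {3, 5, 7}; by pigeonhole those values go to them, so strike 3, 5, 7 from A, D, F.
So F = 4.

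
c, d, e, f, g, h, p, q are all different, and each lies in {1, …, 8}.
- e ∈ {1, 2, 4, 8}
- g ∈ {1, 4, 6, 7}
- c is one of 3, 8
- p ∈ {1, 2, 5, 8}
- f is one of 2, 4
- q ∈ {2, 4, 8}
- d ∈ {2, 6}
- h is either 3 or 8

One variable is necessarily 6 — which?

d

The 8 variables draw from only 8 values {1, 2, 3, 4, 5, 6, 7, 8}, so each is used; only p can be 5, hence p = 5.
Among the 7 still-open variables, 7 fits only g (and all 7 values in {1, 2, 3, 4, 6, 7, 8} must be used), so g = 7.
The 6 still-open variables together cover exactly {1, 2, 3, 4, 6, 8} — 6 values for 6 variables — and 1 appears only in e's list, so e = 1.
The 5 still-open variables together cover exactly {2, 3, 4, 6, 8} — 5 values for 5 variables — and 6 appears only in d's list, so d = 6.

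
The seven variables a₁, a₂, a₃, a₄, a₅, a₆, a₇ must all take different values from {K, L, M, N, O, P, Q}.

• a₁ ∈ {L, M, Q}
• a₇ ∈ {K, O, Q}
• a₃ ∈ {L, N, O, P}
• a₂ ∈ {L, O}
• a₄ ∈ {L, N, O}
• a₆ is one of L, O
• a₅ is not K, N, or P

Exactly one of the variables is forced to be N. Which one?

a₄

The 7 variables together cover exactly {K, L, M, N, O, P, Q} — 7 values for 7 variables — and K appears only in a₇'s list, so a₇ = K.
The 6 still-open variables together cover exactly {L, M, N, O, P, Q} — 6 values for 6 variables — and P appears only in a₃'s list, so a₃ = P.
Among the 5 still-open variables, N fits only a₄ (and all 5 values in {L, M, N, O, Q} must be used), so a₄ = N.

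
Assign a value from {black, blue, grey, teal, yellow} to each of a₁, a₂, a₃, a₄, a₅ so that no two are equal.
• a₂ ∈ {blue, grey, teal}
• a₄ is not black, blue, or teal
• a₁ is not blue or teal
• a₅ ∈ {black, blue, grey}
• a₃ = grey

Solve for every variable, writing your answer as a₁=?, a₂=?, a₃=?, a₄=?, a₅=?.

a₁=black, a₂=teal, a₃=grey, a₄=yellow, a₅=blue

a₃ has just one choice, so a₃ = grey. Eliminate grey elsewhere: a₁, a₂, a₄, a₅.
That leaves a₄ = yellow. Remove yellow from a₁.
a₁ must be black (only option left). Remove black from a₅.
a₅ has just one choice, so a₅ = blue. Remove blue from a₂.
a₂ must be teal (only option left).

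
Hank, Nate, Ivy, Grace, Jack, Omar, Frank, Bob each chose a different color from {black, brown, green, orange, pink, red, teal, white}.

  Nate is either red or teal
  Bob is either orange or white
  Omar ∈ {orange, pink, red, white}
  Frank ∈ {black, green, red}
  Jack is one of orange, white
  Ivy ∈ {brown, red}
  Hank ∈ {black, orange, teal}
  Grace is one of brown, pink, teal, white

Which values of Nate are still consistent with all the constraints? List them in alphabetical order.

Among the 8 variables, green fits only Frank (and all 8 values in {black, brown, green, orange, pink, red, teal, white} must be used), so Frank = green.
The 7 still-open variables draw from only 7 values {black, brown, orange, pink, red, teal, white}, so each is used; only Hank can be black, hence Hank = black.
Jack and Bob share exactly the 2 values {orange, white}; by pigeonhole those values go to them, so strike orange, white from Grace, Omar.
No further eliminations apply; Nate can still be any of red, teal.

red, teal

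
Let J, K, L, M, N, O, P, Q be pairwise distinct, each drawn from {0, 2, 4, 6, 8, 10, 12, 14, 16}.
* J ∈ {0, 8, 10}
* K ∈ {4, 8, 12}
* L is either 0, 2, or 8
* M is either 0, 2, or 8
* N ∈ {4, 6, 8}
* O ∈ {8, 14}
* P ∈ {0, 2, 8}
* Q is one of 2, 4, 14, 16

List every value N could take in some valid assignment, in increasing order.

L, M, P between them cover only {0, 2, 8} — a naked triple. Remove those values from J, K, N, O, Q.
J's domain is down to {10}, so J = 10.
That leaves O = 14. Eliminate 14 elsewhere: Q.
No further eliminations apply; N can still be any of 4, 6.

4, 6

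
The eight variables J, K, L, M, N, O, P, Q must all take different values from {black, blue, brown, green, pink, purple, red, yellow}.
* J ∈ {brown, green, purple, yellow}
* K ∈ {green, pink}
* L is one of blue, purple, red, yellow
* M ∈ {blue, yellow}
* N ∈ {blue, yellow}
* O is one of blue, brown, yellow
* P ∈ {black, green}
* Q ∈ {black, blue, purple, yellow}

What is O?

The 8 variables draw from only 8 values {black, blue, brown, green, pink, purple, red, yellow}, so each is used; only K can be pink, hence K = pink.
The 7 still-open variables together cover exactly {black, blue, brown, green, purple, red, yellow} — 7 values for 7 variables — and red appears only in L's list, so L = red.
M and N between them cover only {blue, yellow} — a naked pair. Remove those values from J, O, Q.
So O = brown.

brown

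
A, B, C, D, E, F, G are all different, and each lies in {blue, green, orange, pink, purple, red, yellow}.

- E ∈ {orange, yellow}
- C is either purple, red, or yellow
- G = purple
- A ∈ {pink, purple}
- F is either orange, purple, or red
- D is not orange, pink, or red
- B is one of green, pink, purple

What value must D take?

G has just one choice, so G = purple. Eliminate purple elsewhere: A, B, C, D, F.
A's domain is down to {pink}, so A = pink. Eliminate pink elsewhere: B.
B must be green (only option left). Remove green from D.
Among the 4 still-open variables, blue fits only D (and all 4 values in {blue, orange, red, yellow} must be used), so D = blue.

blue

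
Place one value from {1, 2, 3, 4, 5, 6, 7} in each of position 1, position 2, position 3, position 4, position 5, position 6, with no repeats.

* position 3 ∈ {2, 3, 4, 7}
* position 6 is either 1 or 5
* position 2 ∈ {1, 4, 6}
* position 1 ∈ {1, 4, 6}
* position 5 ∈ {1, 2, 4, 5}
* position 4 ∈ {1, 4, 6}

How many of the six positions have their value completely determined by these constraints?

position 1, position 2, position 4 share exactly the 3 values {1, 4, 6}; by pigeonhole those values go to them, so strike 1, 4, 6 from position 3, position 5, position 6.
position 6 has just one choice, so position 6 = 5. Eliminate 5 elsewhere: position 5.
position 5 must be 2 (only option left). Eliminate 2 elsewhere: position 3.
Determined: position 5=2, position 6=5. The other positions each still have more than one consistent value. That makes 2.

2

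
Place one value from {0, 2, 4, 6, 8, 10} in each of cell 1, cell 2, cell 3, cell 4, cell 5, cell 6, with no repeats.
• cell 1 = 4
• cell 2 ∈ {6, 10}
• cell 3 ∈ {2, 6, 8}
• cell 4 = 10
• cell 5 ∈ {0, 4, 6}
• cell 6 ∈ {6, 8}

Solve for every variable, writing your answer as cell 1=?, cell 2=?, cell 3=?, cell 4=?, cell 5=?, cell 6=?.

cell 1=4, cell 2=6, cell 3=2, cell 4=10, cell 5=0, cell 6=8

cell 1 must be 4 (only option left). Remove 4 from cell 5.
cell 4's domain is down to {10}, so cell 4 = 10. Remove 10 from cell 2.
That leaves cell 2 = 6. So cell 3, cell 5, cell 6 can't be 6.
cell 5's domain is down to {0}, so cell 5 = 0.
cell 6 must be 8 (only option left). Strike 8 from cell 3.
cell 3 has just one choice, so cell 3 = 2.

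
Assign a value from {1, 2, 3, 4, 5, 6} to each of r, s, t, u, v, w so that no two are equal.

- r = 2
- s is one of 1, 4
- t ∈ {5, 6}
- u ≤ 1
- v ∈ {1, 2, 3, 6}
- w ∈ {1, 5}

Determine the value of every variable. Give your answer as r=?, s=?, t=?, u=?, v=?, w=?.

r's domain is down to {2}, so r = 2. Strike 2 from v.
u's domain is down to {1}, so u = 1. So s, v, w can't be 1.
w must be 5 (only option left). Eliminate 5 elsewhere: t.
That leaves s = 4.
That leaves t = 6. Strike 6 from v.
v's domain is down to {3}, so v = 3.

r=2, s=4, t=6, u=1, v=3, w=5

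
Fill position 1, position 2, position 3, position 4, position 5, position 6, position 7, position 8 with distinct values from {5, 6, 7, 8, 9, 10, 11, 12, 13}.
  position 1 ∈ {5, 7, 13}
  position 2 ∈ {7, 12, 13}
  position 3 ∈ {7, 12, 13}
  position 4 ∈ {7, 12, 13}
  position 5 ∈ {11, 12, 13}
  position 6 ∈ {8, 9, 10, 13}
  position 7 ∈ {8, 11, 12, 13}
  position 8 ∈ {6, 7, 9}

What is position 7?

8

position 2, position 3, position 4 between them cover only {7, 12, 13} — a naked triple. Remove those values from position 1, position 5, position 6, position 7, position 8.
position 1 must be 5 (only option left).
position 5 must be 11 (only option left). Eliminate 11 elsewhere: position 7.
So position 7 = 8.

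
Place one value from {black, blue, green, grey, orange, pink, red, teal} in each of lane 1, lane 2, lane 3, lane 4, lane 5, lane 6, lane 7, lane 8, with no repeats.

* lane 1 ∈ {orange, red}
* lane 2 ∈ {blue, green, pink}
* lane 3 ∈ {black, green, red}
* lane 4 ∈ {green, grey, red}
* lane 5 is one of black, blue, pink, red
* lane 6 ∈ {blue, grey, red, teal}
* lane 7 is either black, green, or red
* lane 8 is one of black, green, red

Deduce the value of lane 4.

Among the 8 variables, orange fits only lane 1 (and all 8 values in {black, blue, green, grey, orange, pink, red, teal} must be used), so lane 1 = orange.
Among the 7 still-open variables, teal fits only lane 6 (and all 7 values in {black, blue, green, grey, pink, red, teal} must be used), so lane 6 = teal.
The 6 still-open variables draw from only 6 values {black, blue, green, grey, pink, red}, so each is used; only lane 4 can be grey, hence lane 4 = grey.

grey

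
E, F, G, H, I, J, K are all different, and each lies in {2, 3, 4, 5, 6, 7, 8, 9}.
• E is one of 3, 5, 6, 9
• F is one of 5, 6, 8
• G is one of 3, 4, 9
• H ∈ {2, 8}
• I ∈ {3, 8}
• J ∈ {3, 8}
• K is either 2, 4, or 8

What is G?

The 2 variables I and J are confined to {3, 8}, which locks those values in; drop them from E, F, G, H, K.
That leaves H = 2. Remove 2 from K.
That leaves K = 4. Eliminate 4 elsewhere: G.
So G = 9.

9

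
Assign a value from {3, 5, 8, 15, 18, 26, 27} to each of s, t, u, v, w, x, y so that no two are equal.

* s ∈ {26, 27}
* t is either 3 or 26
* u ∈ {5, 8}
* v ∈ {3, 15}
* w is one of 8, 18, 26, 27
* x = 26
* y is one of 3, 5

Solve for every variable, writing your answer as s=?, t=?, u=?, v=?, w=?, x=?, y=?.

x has just one choice, so x = 26. So s, t, w can't be 26.
s must be 27 (only option left). So w can't be 27.
t must be 3 (only option left). Strike 3 from v, y.
v must be 15 (only option left).
That leaves y = 5. Remove 5 from u.
That leaves u = 8. Strike 8 from w.
w has just one choice, so w = 18.

s=27, t=3, u=8, v=15, w=18, x=26, y=5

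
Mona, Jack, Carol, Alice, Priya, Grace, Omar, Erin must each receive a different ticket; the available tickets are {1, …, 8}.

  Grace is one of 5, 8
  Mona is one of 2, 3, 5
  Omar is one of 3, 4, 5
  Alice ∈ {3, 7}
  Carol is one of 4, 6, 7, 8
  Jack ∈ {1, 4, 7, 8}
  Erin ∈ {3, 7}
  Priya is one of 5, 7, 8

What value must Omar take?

Among the 8 variables, 1 fits only Jack (and all 8 values in {1, 2, 3, 4, 5, 6, 7, 8} must be used), so Jack = 1.
The 7 still-open variables together cover exactly {2, 3, 4, 5, 6, 7, 8} — 7 values for 7 variables — and 2 appears only in Mona's list, so Mona = 2.
The 6 still-open variables together cover exactly {3, 4, 5, 6, 7, 8} — 6 values for 6 variables — and 6 appears only in Carol's list, so Carol = 6.
The 5 still-open variables together cover exactly {3, 4, 5, 7, 8} — 5 values for 5 variables — and 4 appears only in Omar's list, so Omar = 4.

4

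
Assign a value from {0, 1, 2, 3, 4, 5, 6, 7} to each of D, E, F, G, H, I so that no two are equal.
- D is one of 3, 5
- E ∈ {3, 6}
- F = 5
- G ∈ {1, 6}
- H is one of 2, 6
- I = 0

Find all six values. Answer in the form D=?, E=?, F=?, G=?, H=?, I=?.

F must be 5 (only option left). Remove 5 from D.
I has just one choice, so I = 0.
D's domain is down to {3}, so D = 3. So E can't be 3.
E's domain is down to {6}, so E = 6. Remove 6 from G, H.
G has just one choice, so G = 1.
H's domain is down to {2}, so H = 2.

D=3, E=6, F=5, G=1, H=2, I=0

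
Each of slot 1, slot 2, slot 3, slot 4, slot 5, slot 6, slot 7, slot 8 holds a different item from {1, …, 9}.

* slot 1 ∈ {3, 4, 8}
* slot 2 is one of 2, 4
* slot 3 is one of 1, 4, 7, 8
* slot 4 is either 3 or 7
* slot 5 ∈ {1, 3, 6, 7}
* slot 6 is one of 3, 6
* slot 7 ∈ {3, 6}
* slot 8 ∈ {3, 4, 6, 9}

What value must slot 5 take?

1

Among the 8 variables, 2 fits only slot 2 (and all 8 values in {1, 2, 3, 4, 6, 7, 8, 9} must be used), so slot 2 = 2.
The 7 still-open variables draw from only 7 values {1, 3, 4, 6, 7, 8, 9}, so each is used; only slot 8 can be 9, hence slot 8 = 9.
The 2 variables slot 6 and slot 7 are confined to {3, 6}, which locks those values in; drop them from slot 1, slot 4, slot 5.
That leaves slot 4 = 7. So slot 3, slot 5 can't be 7.
So slot 5 = 1.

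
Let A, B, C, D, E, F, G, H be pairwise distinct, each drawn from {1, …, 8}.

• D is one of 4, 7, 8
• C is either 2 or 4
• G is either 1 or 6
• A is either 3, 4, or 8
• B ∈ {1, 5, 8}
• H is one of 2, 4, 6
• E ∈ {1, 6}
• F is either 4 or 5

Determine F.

5

The 8 variables together cover exactly {1, 2, 3, 4, 5, 6, 7, 8} — 8 values for 8 variables — and 3 appears only in A's list, so A = 3.
The 7 still-open variables together cover exactly {1, 2, 4, 5, 6, 7, 8} — 7 values for 7 variables — and 7 appears only in D's list, so D = 7.
The 6 still-open variables draw from only 6 values {1, 2, 4, 5, 6, 8}, so each is used; only B can be 8, hence B = 8.
The 5 still-open variables draw from only 5 values {1, 2, 4, 5, 6}, so each is used; only F can be 5, hence F = 5.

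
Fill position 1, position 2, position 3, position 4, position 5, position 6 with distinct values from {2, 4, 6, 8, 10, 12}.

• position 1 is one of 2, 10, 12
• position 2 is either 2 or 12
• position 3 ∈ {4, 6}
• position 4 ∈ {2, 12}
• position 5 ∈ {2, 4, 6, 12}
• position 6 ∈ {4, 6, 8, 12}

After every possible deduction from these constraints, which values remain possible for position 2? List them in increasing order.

Among the 6 variables, 8 fits only position 6 (and all 6 values in {2, 4, 6, 8, 10, 12} must be used), so position 6 = 8.
Among the 5 still-open variables, 10 fits only position 1 (and all 5 values in {2, 4, 6, 10, 12} must be used), so position 1 = 10.
The 2 variables position 2 and position 4 are confined to {2, 12}, which locks those values in; drop them from position 5.
No further eliminations apply; position 2 can still be any of 2, 12.

2, 12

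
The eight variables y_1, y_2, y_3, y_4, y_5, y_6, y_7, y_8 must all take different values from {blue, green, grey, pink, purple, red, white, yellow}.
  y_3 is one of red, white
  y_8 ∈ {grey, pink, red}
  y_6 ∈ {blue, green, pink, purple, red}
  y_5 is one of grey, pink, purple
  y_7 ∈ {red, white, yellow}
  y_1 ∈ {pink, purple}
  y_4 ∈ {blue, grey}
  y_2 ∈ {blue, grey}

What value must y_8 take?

The 8 variables draw from only 8 values {blue, green, grey, pink, purple, red, white, yellow}, so each is used; only y_6 can be green, hence y_6 = green.
The 7 still-open variables draw from only 7 values {blue, grey, pink, purple, red, white, yellow}, so each is used; only y_7 can be yellow, hence y_7 = yellow.
Among the 6 still-open variables, white fits only y_3 (and all 6 values in {blue, grey, pink, purple, red, white} must be used), so y_3 = white.
The 5 still-open variables together cover exactly {blue, grey, pink, purple, red} — 5 values for 5 variables — and red appears only in y_8's list, so y_8 = red.

red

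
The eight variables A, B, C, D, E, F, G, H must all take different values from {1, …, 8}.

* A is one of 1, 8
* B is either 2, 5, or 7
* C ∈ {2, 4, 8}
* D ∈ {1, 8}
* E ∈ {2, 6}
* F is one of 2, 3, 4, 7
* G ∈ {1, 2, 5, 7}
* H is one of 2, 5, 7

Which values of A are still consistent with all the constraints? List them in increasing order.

The 8 variables draw from only 8 values {1, 2, 3, 4, 5, 6, 7, 8}, so each is used; only F can be 3, hence F = 3.
Among the 7 still-open variables, 4 fits only C (and all 7 values in {1, 2, 4, 5, 6, 7, 8} must be used), so C = 4.
The 6 still-open variables together cover exactly {1, 2, 5, 6, 7, 8} — 6 values for 6 variables — and 6 appears only in E's list, so E = 6.
A and D between them cover only {1, 8} — a naked pair. Remove those values from G.
No further eliminations apply; A can still be any of 1, 8.

1, 8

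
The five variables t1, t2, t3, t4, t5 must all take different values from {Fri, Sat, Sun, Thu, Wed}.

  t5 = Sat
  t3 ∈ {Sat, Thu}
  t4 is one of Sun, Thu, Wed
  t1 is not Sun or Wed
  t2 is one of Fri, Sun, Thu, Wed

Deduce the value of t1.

Fri

t5 must be Sat (only option left). So t1, t3 can't be Sat.
t3 must be Thu (only option left). Remove Thu from t1, t2, t4.
So t1 = Fri.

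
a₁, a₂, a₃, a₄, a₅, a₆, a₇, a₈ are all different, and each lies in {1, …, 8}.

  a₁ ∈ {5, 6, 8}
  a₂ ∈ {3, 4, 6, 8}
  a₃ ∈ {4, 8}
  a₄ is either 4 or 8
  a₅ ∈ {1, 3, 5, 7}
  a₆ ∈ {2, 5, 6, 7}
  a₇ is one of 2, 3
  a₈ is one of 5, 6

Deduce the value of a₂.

3

The 8 variables together cover exactly {1, 2, 3, 4, 5, 6, 7, 8} — 8 values for 8 variables — and 1 appears only in a₅'s list, so a₅ = 1.
Among the 7 still-open variables, 7 fits only a₆ (and all 7 values in {2, 3, 4, 5, 6, 7, 8} must be used), so a₆ = 7.
The 6 still-open variables together cover exactly {2, 3, 4, 5, 6, 8} — 6 values for 6 variables — and 2 appears only in a₇'s list, so a₇ = 2.
The 5 still-open variables draw from only 5 values {3, 4, 5, 6, 8}, so each is used; only a₂ can be 3, hence a₂ = 3.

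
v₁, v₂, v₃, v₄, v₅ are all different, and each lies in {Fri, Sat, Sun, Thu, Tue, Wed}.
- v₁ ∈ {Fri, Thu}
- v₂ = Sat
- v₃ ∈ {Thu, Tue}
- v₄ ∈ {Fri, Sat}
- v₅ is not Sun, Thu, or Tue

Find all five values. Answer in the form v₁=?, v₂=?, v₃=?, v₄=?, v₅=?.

v₁=Thu, v₂=Sat, v₃=Tue, v₄=Fri, v₅=Wed

v₂ must be Sat (only option left). Remove Sat from v₄, v₅.
v₄ has just one choice, so v₄ = Fri. Strike Fri from v₁, v₅.
v₅'s domain is down to {Wed}, so v₅ = Wed.
v₁ has just one choice, so v₁ = Thu. Remove Thu from v₃.
v₃ must be Tue (only option left).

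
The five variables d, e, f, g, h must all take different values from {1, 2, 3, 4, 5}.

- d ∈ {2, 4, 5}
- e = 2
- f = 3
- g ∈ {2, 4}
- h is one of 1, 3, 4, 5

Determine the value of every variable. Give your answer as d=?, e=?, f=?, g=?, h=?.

d=5, e=2, f=3, g=4, h=1

e must be 2 (only option left). Eliminate 2 elsewhere: d, g.
f must be 3 (only option left). Eliminate 3 elsewhere: h.
g's domain is down to {4}, so g = 4. So d, h can't be 4.
That leaves d = 5. Eliminate 5 elsewhere: h.
h has just one choice, so h = 1.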